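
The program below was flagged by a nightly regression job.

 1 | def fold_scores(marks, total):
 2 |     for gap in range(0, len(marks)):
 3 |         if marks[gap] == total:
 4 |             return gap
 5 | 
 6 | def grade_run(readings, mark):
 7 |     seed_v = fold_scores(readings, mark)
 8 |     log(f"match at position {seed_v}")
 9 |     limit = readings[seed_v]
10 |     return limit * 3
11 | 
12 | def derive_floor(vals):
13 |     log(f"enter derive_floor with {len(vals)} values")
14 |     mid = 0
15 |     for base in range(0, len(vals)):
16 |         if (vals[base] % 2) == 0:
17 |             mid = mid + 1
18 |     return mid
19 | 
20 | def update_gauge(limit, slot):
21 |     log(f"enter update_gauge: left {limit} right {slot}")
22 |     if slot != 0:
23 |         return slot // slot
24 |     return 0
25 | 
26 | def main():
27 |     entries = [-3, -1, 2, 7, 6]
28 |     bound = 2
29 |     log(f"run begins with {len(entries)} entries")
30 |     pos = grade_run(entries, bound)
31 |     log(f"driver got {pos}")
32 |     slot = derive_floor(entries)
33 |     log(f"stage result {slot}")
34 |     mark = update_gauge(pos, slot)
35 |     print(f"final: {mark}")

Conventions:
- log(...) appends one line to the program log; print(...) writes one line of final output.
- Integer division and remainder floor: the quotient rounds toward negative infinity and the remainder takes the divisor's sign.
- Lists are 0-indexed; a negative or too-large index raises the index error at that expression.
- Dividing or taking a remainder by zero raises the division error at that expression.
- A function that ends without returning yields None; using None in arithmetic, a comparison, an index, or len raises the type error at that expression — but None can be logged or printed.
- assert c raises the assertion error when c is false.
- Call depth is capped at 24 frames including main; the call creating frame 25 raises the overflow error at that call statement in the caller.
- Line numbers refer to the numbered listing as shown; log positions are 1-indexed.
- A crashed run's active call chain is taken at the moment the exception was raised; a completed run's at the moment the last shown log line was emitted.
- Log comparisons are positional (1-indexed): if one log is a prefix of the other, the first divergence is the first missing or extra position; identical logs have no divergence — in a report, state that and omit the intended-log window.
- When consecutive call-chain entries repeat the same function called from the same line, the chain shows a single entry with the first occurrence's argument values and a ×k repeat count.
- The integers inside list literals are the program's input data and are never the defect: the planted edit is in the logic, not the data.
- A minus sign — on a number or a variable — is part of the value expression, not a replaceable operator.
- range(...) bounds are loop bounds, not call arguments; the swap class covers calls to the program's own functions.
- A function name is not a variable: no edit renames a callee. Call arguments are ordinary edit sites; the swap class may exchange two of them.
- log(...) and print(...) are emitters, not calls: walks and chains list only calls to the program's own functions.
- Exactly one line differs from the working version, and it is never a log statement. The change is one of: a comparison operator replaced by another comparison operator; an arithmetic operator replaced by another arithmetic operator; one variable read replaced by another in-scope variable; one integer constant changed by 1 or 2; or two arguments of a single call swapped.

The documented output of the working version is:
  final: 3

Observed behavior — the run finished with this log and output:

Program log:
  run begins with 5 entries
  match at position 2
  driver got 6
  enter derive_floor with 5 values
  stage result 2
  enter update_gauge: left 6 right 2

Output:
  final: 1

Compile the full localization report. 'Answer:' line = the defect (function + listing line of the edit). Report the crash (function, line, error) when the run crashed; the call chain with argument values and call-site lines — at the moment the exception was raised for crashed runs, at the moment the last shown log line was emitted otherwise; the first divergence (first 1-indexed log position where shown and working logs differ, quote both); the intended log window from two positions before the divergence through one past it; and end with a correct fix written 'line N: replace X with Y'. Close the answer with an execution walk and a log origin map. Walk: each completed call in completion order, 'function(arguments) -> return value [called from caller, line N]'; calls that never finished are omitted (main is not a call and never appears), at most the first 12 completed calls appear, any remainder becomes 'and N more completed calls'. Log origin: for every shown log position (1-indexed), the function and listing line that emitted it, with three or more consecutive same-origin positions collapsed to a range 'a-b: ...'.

Answer: the defect is in update_gauge at line 23.
Key fact: Log streams are identical — the defect surfaces only in the printed output.
Call chain: main -> update_gauge(6, 2) (called at line 34).
First divergence: none; the two logs match at every position.
Execution walk:
  fold_scores([-3, -1, 2, 7, 6], 2) -> 2  [called from grade_run, line 7]
  grade_run([-3, -1, 2, 7, 6], 2) -> 6  [called from main, line 30]
  derive_floor([-3, -1, 2, 7, 6]) -> 2  [called from main, line 32]
  update_gauge(6, 2) -> 1  [called from main, line 34]
Origin of each log line:
  1 — main, line 29
  2 — grade_run, line 8
  3 — main, line 31
  4 — derive_floor, line 13
  5 — main, line 33
  6 — update_gauge, line 21
A correct fix: line 23: replace `slot // slot` with `limit // slot`.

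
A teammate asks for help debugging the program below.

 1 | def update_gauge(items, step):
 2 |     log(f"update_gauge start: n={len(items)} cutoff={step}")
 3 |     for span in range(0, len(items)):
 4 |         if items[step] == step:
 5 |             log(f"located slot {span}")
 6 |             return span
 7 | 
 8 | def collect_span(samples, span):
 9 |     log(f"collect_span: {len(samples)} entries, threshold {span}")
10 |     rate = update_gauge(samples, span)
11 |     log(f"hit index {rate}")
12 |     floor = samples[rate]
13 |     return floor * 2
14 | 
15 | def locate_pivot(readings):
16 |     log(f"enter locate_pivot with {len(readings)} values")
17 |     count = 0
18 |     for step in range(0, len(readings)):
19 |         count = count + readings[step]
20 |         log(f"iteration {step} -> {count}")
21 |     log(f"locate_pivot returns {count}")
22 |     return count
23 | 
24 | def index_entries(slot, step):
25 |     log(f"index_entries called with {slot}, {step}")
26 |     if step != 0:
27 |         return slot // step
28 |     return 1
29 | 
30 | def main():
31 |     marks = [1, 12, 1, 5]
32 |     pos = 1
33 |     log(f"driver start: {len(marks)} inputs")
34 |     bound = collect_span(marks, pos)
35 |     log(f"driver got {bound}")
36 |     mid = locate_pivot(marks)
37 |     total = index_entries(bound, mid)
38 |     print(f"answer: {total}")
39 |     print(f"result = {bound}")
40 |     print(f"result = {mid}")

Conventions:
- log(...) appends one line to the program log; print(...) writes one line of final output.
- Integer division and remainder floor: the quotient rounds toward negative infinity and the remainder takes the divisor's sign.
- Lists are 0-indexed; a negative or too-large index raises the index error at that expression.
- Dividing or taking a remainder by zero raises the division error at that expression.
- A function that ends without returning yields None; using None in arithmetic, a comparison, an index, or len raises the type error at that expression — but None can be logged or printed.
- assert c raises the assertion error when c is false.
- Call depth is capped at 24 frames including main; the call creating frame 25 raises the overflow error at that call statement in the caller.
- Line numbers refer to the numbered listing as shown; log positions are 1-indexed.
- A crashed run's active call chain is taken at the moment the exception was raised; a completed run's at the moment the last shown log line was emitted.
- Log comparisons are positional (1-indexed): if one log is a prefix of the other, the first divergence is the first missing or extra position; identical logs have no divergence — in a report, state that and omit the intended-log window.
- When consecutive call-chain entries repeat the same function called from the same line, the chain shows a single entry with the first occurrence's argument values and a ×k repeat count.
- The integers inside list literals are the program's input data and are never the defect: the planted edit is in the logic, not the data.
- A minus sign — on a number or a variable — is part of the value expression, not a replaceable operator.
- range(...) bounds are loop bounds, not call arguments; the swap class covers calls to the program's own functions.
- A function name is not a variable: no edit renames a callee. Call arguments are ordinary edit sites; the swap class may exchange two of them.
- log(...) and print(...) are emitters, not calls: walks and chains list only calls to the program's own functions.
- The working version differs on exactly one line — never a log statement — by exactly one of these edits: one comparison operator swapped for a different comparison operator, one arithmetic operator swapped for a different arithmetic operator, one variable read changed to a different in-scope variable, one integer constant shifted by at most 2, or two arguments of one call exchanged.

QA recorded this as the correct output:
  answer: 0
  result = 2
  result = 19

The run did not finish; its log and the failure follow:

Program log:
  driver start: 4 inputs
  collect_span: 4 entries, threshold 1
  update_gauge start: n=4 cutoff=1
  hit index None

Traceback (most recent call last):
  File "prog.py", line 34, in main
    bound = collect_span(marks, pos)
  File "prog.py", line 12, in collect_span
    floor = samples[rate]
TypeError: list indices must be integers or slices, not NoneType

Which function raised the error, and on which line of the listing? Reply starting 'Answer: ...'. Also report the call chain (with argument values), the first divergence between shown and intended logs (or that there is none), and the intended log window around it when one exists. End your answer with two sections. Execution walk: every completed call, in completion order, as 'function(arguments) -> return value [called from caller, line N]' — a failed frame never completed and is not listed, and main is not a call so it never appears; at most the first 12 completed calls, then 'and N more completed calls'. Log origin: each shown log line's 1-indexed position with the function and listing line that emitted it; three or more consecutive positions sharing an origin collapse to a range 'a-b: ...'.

Answer: the error was raised in collect_span, line 12.
Core observation: Position 4 is the first bad log line: 'hit index None' should read 'located slot 0'.
Call chain: main -> collect_span([1, 12, 1, 5], 1) (called at line 34).
First divergence: at position 4 the run shows 'hit index None' where the working version logs 'located slot 0'.
Intended log window:
  2: collect_span: 4 entries, threshold 1
  3: update_gauge start: n=4 cutoff=1
  4: located slot 0
  5: hit index 0
Execution walk:
  update_gauge([1, 12, 1, 5], 1) -> None  [called from collect_span, line 10]
Log origin:
  1 — main, line 33
  2 — collect_span, line 9
  3 — update_gauge, line 2
  4 — collect_span, line 11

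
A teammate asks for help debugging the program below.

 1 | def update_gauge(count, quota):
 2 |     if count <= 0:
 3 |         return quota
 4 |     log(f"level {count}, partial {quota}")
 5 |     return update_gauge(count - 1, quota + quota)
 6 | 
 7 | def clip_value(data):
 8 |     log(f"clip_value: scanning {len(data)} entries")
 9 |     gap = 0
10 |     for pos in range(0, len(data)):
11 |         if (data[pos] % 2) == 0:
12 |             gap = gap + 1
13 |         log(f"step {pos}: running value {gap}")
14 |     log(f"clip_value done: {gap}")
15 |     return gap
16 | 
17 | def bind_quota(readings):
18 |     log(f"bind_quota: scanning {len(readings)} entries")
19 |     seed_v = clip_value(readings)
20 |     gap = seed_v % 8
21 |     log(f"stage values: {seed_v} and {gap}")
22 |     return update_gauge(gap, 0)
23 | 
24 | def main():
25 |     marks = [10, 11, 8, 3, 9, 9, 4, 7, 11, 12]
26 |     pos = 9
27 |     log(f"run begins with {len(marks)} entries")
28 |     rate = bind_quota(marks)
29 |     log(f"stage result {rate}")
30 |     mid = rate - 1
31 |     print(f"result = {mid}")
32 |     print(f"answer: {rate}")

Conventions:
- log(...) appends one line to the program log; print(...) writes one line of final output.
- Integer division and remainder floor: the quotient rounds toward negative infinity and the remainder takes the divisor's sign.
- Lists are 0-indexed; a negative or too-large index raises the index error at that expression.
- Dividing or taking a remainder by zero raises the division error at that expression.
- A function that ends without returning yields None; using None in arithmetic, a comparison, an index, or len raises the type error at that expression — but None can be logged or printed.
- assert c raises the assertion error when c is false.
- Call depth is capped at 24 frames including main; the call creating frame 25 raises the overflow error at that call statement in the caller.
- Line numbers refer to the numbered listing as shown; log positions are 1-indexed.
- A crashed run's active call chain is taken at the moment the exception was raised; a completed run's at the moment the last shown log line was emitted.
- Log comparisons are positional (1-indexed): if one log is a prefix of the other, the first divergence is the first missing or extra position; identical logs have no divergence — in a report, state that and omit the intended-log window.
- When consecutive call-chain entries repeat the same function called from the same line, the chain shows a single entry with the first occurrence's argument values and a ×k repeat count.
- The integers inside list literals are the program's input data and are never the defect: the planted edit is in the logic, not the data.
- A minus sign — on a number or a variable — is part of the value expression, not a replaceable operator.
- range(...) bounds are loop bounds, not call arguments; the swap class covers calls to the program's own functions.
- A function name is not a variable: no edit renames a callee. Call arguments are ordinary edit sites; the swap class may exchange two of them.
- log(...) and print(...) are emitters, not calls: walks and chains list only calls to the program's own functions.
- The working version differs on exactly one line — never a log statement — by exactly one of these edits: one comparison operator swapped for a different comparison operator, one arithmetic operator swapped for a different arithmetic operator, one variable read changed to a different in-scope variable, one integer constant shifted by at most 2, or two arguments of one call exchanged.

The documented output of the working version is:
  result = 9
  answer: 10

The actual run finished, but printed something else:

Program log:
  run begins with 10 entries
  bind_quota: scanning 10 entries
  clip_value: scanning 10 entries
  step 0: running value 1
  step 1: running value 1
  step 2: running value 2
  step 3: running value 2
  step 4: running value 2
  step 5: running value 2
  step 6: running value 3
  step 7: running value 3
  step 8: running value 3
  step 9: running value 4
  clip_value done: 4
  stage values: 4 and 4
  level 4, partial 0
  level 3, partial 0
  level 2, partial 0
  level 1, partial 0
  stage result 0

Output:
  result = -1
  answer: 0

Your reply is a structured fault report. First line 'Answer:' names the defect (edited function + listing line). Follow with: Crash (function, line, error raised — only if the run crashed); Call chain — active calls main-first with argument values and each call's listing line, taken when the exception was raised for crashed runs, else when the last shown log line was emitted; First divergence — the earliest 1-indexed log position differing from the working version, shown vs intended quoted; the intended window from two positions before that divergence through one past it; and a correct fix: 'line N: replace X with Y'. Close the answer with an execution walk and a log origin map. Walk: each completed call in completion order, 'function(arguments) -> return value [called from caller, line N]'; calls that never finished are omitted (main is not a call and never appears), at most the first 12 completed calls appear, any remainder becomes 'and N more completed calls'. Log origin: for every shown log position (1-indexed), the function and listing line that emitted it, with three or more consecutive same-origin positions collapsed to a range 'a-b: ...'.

Answer: the defect is in update_gauge at line 5.
Key fact: Position 17 is the first bad log line: 'level 3, partial 0' should read 'level 3, partial 4'.
Call chain: main.
First divergence: position 17 — shown 'level 3, partial 0', intended 'level 3, partial 4'.
Intended log window:
  15: stage values: 4 and 4
  16: level 4, partial 0
  17: level 3, partial 4
  18: level 2, partial 7
Execution walk:
  clip_value([10, 11, 8, 3, 9, 9, 4, 7, 11, 12]) -> 4  [called from bind_quota, line 19]
  update_gauge(0, 0) -> 0  [called from update_gauge, line 5]
  update_gauge(1, 0) -> 0  [called from update_gauge, line 5]
  update_gauge(2, 0) -> 0  [called from update_gauge, line 5]
  update_gauge(3, 0) -> 0  [called from update_gauge, line 5]
  update_gauge(4, 0) -> 0  [called from bind_quota, line 22]
  bind_quota([10, 11, 8, 3, 9, 9, 4, 7, 11, 12]) -> 0  [called from main, line 28]
Log origins:
  1: emitted by main (line 27)
  2: emitted by bind_quota (line 18)
  3: emitted by clip_value (line 8)
  4-13: emitted by clip_value (line 13)
  14: emitted by clip_value (line 14)
  15: emitted by bind_quota (line 21)
  16-19: emitted by update_gauge (line 4)
  20: emitted by main (line 29)
A correct fix: line 5: replace `quota + quota` with `quota + count`.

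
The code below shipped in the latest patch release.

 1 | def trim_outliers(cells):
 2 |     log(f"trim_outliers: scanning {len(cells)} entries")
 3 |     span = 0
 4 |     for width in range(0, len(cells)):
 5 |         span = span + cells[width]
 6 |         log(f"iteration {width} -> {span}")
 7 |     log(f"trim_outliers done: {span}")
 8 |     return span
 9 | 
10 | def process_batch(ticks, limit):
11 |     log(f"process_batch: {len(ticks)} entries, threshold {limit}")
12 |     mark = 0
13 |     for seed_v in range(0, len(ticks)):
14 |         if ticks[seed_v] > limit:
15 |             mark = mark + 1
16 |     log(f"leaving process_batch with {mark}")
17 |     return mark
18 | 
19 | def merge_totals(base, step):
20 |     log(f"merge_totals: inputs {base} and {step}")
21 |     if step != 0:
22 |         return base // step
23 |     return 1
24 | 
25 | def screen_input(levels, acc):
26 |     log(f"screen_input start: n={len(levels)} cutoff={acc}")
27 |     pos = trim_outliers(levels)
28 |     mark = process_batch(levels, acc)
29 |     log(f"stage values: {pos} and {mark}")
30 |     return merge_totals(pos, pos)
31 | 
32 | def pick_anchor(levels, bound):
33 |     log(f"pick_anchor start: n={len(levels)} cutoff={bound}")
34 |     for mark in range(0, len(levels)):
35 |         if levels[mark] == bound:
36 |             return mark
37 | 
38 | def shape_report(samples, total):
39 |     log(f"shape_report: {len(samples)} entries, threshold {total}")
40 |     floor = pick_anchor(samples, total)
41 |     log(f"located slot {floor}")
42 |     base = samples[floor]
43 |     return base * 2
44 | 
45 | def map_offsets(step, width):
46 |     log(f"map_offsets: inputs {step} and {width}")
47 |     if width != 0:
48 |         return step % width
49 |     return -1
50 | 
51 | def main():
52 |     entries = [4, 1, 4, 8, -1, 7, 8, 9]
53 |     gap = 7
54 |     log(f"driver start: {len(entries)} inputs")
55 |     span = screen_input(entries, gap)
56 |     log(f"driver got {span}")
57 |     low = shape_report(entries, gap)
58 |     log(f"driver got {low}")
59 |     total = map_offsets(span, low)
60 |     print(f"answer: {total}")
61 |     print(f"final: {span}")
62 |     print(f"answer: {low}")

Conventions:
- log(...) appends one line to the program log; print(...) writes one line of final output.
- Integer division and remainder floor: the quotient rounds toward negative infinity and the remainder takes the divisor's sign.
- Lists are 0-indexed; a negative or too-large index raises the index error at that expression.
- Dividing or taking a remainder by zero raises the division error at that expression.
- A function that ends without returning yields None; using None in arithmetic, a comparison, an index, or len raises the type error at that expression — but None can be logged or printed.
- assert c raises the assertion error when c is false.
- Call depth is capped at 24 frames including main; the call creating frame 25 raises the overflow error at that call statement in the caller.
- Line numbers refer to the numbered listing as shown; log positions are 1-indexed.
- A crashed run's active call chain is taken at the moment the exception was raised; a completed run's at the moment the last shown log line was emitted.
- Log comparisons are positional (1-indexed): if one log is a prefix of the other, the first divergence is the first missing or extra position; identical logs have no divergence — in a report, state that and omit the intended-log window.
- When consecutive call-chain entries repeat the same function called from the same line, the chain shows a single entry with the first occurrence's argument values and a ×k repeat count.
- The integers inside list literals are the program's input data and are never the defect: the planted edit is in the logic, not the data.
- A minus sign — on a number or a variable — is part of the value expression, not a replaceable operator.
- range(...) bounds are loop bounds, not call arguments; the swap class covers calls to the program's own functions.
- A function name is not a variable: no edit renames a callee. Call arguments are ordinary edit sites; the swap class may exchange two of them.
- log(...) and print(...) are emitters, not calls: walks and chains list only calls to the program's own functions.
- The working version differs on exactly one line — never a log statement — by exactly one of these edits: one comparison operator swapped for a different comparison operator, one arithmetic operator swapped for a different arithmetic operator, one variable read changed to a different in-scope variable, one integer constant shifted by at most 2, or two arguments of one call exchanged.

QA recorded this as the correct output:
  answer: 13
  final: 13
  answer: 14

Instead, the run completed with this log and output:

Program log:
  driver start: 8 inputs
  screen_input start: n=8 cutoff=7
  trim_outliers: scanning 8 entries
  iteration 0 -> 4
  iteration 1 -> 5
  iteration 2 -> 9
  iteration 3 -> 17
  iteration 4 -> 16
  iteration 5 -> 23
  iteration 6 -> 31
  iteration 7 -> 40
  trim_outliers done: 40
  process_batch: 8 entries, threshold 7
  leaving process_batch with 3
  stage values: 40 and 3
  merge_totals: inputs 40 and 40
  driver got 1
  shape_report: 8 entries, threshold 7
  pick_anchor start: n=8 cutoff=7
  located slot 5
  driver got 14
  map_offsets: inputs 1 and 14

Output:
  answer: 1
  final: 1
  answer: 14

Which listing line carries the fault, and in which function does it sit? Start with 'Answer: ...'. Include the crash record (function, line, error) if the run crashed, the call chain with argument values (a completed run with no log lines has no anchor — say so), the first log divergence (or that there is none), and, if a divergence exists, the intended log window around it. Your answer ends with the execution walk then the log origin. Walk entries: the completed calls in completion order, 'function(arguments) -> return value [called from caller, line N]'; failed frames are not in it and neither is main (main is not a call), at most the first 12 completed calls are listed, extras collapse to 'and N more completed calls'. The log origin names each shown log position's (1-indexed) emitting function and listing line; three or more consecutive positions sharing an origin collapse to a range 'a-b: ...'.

Answer: the defect is in screen_input at line 30.
The tell: Everything matches until log position 16, which reads 'merge_totals: inputs 40 and 40' in place of 'merge_totals: inputs 40 and 3'.
Call chain: main -> map_offsets(1, 14) (called at line 59).
First divergence: at position 16 the run shows 'merge_totals: inputs 40 and 40' where the working version logs 'merge_totals: inputs 40 and 3'.
Intended log window:
  14: leaving process_batch with 3
  15: stage values: 40 and 3
  16: merge_totals: inputs 40 and 3
  17: driver got 13
Execution walk:
  trim_outliers([4, 1, 4, 8, -1, 7, 8, 9]) -> 40  [called from screen_input, line 27]
  process_batch([4, 1, 4, 8, -1, 7, 8, 9], 7) -> 3  [called from screen_input, line 28]
  merge_totals(40, 40) -> 1  [called from screen_input, line 30]
  screen_input([4, 1, 4, 8, -1, 7, 8, 9], 7) -> 1  [called from main, line 55]
  pick_anchor([4, 1, 4, 8, -1, 7, 8, 9], 7) -> 5  [called from shape_report, line 40]
  shape_report([4, 1, 4, 8, -1, 7, 8, 9], 7) -> 14  [called from main, line 57]
  map_offsets(1, 14) -> 1  [called from main, line 59]
Log line origins:
  1 — main, line 54
  2 — screen_input, line 26
  3 — trim_outliers, line 2
  4-11 — trim_outliers, line 6
  12 — trim_outliers, line 7
  13 — process_batch, line 11
  14 — process_batch, line 16
  15 — screen_input, line 29
  16 — merge_totals, line 20
  17 — main, line 56
  18 — shape_report, line 39
  19 — pick_anchor, line 33
  20 — shape_report, line 41
  21 — main, line 58
  22 — map_offsets, line 46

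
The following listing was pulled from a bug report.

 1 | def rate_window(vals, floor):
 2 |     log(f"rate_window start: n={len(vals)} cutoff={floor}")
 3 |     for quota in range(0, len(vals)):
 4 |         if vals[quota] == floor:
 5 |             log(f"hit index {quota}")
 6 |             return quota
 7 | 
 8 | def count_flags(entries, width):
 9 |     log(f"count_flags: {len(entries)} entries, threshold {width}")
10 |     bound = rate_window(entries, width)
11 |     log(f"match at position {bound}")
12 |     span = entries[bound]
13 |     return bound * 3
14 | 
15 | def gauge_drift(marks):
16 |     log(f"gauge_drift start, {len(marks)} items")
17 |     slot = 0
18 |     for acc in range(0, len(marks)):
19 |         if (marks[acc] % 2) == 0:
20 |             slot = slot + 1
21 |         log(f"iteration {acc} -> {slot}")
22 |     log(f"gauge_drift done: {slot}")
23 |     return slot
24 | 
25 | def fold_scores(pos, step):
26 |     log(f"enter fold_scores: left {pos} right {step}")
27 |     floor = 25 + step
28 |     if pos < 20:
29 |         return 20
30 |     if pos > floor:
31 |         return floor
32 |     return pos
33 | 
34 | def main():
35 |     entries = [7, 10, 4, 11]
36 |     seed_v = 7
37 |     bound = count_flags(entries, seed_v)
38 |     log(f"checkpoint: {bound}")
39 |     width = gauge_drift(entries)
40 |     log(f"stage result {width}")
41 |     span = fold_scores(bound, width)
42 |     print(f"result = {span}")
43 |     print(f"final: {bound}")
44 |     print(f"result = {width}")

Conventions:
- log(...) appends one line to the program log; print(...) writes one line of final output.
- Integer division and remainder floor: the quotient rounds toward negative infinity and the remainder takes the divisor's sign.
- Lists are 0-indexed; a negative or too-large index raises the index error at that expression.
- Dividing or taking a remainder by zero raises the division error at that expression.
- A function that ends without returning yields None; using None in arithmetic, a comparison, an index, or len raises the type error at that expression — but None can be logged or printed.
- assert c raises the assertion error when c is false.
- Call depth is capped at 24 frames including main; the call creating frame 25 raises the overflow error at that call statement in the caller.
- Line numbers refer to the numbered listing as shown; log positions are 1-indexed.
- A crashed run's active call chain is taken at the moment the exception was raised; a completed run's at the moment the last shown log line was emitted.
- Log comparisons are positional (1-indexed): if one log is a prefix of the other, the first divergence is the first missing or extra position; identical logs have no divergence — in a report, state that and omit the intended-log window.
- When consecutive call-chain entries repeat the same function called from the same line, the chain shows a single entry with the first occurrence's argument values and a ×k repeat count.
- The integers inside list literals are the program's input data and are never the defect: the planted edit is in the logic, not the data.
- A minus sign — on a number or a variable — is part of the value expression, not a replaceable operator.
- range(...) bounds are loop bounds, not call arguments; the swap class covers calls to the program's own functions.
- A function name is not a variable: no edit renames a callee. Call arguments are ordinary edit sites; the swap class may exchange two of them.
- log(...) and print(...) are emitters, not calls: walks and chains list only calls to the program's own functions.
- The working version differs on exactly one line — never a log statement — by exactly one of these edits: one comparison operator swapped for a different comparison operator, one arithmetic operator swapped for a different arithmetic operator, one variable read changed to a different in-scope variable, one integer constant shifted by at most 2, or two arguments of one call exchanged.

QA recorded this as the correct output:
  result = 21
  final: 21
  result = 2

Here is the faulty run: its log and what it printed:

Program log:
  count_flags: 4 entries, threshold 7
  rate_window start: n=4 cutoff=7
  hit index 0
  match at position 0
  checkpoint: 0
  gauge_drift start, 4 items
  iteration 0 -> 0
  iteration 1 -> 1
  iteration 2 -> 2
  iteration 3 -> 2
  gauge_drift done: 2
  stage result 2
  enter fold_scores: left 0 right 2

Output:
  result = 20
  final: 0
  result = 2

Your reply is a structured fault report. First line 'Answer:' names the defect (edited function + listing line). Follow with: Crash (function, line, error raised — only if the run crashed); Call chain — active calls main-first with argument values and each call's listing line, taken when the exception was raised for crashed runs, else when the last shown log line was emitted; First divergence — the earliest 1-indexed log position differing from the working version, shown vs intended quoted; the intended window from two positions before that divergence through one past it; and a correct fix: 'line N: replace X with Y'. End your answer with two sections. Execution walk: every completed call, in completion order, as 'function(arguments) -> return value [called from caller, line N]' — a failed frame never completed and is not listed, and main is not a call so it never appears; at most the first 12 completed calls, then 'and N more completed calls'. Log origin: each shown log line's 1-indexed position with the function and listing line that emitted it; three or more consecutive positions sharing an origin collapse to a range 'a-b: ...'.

Answer: the defect is in count_flags at line 13.
Key observation: At log position 5 the runs split — shown 'checkpoint: 0', but the working version logs 'checkpoint: 21'.
Call chain: main -> fold_scores(0, 2) (called at line 41).
First divergence: position 5 — the shown line 'checkpoint: 0' should read 'checkpoint: 21'.
Intended log window:
  3: hit index 0
  4: match at position 0
  5: checkpoint: 21
  6: gauge_drift start, 4 items
Execution walk:
  rate_window([7, 10, 4, 11], 7) -> 0  [called from count_flags, line 10]
  count_flags([7, 10, 4, 11], 7) -> 0  [called from main, line 37]
  gauge_drift([7, 10, 4, 11]) -> 2  [called from main, line 39]
  fold_scores(0, 2) -> 20  [called from main, line 41]
Log line origins:
  1: logged in count_flags at line 9
  2: logged in rate_window at line 2
  3: logged in rate_window at line 5
  4: logged in count_flags at line 11
  5: logged in main at line 38
  6: logged in gauge_drift at line 16
  7-10: logged in gauge_drift at line 21
  11: logged in gauge_drift at line 22
  12: logged in main at line 40
  13: logged in fold_scores at line 26
A correct fix: line 13: replace `bound` with `span`.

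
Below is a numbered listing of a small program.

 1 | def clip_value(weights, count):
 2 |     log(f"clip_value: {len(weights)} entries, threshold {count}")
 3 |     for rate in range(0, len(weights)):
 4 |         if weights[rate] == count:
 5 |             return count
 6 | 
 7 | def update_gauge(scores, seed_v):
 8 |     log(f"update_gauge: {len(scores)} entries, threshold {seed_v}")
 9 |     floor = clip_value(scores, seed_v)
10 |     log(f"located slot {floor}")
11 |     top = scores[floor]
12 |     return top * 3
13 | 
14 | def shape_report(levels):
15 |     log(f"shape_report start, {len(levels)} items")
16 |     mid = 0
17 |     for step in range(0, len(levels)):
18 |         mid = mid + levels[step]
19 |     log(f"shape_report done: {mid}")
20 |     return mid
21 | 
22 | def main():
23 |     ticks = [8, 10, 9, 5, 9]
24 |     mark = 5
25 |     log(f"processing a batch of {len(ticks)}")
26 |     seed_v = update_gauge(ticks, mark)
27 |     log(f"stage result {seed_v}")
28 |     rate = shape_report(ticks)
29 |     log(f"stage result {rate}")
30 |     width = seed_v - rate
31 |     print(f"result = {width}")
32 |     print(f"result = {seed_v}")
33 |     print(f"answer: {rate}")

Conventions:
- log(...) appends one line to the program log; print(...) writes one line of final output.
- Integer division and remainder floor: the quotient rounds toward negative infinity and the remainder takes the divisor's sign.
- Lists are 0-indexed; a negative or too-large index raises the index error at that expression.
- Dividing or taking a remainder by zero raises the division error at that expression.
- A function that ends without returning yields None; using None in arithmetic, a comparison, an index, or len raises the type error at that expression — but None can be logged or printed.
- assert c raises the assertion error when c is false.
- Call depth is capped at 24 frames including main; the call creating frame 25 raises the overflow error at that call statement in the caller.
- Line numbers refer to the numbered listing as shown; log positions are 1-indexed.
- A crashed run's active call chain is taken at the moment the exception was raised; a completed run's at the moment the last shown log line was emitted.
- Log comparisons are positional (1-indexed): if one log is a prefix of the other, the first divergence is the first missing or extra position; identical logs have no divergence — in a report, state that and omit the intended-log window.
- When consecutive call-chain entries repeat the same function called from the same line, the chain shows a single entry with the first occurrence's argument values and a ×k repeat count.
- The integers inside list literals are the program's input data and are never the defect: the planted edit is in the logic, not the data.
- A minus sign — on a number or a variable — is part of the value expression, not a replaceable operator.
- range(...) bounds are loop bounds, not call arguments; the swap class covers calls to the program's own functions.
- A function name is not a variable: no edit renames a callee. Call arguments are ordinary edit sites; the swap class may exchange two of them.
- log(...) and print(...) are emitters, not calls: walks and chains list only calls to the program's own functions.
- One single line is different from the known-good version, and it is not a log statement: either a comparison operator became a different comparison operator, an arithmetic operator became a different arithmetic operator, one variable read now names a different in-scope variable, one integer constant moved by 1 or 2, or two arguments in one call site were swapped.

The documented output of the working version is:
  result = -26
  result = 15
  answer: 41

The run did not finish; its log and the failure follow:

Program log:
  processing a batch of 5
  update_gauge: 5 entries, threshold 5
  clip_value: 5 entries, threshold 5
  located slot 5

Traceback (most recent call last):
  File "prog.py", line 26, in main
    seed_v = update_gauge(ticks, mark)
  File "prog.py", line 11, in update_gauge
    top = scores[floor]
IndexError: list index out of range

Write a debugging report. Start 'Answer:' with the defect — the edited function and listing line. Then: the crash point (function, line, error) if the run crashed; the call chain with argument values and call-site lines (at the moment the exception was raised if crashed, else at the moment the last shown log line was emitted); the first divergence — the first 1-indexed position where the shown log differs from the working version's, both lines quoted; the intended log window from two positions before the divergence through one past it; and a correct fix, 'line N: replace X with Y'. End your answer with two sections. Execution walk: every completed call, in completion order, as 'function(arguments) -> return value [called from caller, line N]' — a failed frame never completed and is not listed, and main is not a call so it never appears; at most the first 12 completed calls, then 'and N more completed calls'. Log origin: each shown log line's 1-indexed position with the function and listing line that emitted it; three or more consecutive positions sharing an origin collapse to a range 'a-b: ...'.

Answer: the defect is in clip_value at line 5.
Key fact: The log first diverges at position 4: the faulty run prints 'located slot 5' where the working version prints 'located slot 3'.
Crash: update_gauge, line 11, IndexError.
Call chain: main -> update_gauge([8, 10, 9, 5, 9], 5) (called at line 26).
First divergence: position 4 — the shown line 'located slot 5' should read 'located slot 3'.
Intended log window:
  2: update_gauge: 5 entries, threshold 5
  3: clip_value: 5 entries, threshold 5
  4: located slot 3
  5: stage result 15
Execution walk:
  clip_value([8, 10, 9, 5, 9], 5) -> 5  [called from update_gauge, line 9]
Log line origins:
  1: logged in main at line 25
  2: logged in update_gauge at line 8
  3: logged in clip_value at line 2
  4: logged in update_gauge at line 10
A correct fix: line 5: replace `count` with `rate`.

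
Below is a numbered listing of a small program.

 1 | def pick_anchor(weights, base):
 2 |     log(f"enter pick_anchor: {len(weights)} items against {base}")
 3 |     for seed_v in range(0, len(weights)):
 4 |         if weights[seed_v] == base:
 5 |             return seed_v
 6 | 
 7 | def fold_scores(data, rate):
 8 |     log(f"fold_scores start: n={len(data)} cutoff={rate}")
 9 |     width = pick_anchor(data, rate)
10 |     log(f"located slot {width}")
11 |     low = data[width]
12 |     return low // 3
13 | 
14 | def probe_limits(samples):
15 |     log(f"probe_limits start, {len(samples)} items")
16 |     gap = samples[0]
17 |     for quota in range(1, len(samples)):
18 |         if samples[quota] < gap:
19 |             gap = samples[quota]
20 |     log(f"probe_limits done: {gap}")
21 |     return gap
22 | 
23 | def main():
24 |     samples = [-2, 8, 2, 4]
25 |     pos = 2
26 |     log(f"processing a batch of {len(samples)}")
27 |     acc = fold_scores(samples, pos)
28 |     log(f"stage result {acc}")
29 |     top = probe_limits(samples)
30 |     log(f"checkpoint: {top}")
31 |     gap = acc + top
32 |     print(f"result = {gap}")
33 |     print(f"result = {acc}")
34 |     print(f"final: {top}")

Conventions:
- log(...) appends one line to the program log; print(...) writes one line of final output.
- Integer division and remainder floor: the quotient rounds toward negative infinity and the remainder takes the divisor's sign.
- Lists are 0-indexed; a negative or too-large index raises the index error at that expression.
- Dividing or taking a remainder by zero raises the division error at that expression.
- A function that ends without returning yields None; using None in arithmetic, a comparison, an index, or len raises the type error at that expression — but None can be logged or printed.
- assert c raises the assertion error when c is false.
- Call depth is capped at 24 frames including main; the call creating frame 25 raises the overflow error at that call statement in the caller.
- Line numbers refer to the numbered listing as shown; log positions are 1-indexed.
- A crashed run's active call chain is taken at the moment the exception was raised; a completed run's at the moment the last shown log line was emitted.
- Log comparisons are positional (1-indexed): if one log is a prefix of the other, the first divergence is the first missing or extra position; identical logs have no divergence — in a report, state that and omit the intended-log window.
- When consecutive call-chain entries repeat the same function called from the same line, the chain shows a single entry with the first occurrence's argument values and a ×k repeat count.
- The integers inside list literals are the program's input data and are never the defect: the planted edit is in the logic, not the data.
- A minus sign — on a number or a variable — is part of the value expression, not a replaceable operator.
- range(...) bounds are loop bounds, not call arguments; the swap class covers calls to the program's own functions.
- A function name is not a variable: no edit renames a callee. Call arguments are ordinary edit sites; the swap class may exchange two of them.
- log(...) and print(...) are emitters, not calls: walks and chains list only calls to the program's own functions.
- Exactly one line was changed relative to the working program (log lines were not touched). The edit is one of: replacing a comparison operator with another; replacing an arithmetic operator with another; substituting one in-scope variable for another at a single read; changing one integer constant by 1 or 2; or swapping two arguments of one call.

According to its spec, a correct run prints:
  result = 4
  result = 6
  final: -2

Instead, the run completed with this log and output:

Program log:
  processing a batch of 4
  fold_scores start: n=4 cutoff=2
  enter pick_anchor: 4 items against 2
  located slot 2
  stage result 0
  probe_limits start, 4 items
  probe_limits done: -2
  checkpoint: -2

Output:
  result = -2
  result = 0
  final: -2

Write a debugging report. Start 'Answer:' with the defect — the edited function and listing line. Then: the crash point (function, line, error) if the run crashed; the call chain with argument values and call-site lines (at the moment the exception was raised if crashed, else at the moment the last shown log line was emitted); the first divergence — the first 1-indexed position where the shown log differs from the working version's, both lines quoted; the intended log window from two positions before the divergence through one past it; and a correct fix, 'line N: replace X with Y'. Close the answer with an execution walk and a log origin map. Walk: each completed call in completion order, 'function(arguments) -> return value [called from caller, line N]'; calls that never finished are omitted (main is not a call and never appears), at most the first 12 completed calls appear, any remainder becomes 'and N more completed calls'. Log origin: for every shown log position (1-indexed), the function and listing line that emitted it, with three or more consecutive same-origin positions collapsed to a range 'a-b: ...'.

Answer: the defect is in fold_scores at line 12.
The tell: Position 5 is the first bad log line: 'stage result 0' should read 'stage result 6'.
Call chain: main.
First divergence: position 5 — the shown line 'stage result 0' should read 'stage result 6'.
Intended log window:
  3: enter pick_anchor: 4 items against 2
  4: located slot 2
  5: stage result 6
  6: probe_limits start, 4 items
Execution walk:
  pick_anchor([-2, 8, 2, 4], 2) -> 2  [called from fold_scores, line 9]
  fold_scores([-2, 8, 2, 4], 2) -> 0  [called from main, line 27]
  probe_limits([-2, 8, 2, 4]) -> -2  [called from main, line 29]
Log line origins:
  1: emitted by main (line 26)
  2: emitted by fold_scores (line 8)
  3: emitted by pick_anchor (line 2)
  4: emitted by fold_scores (line 10)
  5: emitted by main (line 28)
  6: emitted by probe_limits (line 15)
  7: emitted by probe_limits (line 20)
  8: emitted by main (line 30)
A correct fix: line 12: replace `//` with `*`.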